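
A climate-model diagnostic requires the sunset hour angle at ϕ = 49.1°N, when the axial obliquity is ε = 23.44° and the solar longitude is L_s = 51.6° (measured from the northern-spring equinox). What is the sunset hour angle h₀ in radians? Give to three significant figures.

Solar declination: sin δ = sin ε · sin L_s = sin 23.44° × sin 51.6° = 0.31174, so δ = +18.164°.
cos h₀ = −tan ϕ · tan δ = −tan(+49.1°) × tan(+18.164°) = -0.3788, so h₀ = 1.9593 rad = 112.26°.

h₀ = 1.96 rad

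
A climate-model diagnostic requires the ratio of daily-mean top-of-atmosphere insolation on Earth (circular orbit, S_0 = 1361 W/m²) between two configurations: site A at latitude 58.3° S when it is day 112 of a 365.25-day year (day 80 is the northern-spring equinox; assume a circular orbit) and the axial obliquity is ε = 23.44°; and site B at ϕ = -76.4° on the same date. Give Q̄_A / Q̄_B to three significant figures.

— Configuration A (ϕ=-58.3°):
Solar longitude: L_s = 360° × (112 − 80)/365.25 = 31.540°.
sin δ = sin 23.44° × sin 31.540° = 0.20808, so δ = +12.010°.
cos h₀ = −tan(-58.3°) tan(+12.010°) = 0.3445, h₀ = 1.2191 rad.
Bracket: h₀ sin ϕ sin δ + cos ϕ cos δ sin h₀ = 1.2191×-0.85081×0.20808 + 0.52547×0.97811×0.93880 = -0.215825 + 0.482513 = 0.266688.
Q̄ = (S_0/π) × [bracket] = (1361/π) × 0.266688 = 115.53 W/m².
— Configuration B (ϕ=-76.4°):
cos h₀ = −tan(-76.4°) tan(+12.010°) = 0.8794, h₀ = 0.4963 rad.
Bracket: h₀ sin ϕ sin δ + cos ϕ cos δ sin h₀ = 0.4963×-0.97196×0.20808 + 0.23514×0.97811×0.47617 = -0.100374 + 0.109516 = 0.009142.
Q̄ = (S_0/π) × [bracket] = (1361/π) × 0.009142 = 3.9605 W/m².
Ratio Q̄_A / Q̄_B = 115.53 / 3.9605 = 29.17.

Q̄_A / Q̄_B ≈ 29.2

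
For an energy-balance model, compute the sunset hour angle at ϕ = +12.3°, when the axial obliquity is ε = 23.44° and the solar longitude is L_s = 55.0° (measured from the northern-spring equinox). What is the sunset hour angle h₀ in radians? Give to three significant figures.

Solar declination: sin δ = sin ε · sin L_s = sin 23.44° × sin 55.0° = 0.32585, so δ = +19.017°.
cos h₀ = −tan ϕ · tan δ = −tan(+12.3°) × tan(+19.017°) = -0.0751, so h₀ = 1.6460 rad = 94.31°.

h₀ = 1.65 rad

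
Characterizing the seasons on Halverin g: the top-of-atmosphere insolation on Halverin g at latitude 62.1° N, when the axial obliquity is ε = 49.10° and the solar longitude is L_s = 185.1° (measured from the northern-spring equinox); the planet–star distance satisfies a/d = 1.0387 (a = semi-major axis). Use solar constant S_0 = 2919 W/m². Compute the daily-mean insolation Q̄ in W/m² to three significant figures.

Solar declination: sin δ = sin ε · sin L_s = sin 49.10° × sin 185.1° = -0.06719, so δ = -3.853°.
cos h₀ = −tan(+62.1°) tan(-3.853°) = 0.1272, h₀ = 1.4433 rad.
Bracket: h₀ sin ϕ sin δ + cos ϕ cos δ sin h₀ = 1.4433×0.88377×-0.06719 + 0.46793×0.99774×0.99188 = -0.085704 + 0.463081 = 0.377377.
Inverse-square distance factor (a/d)² = 1.0387² = 1.078898.
Q̄ = (S_0/π) × 1.078898 × [bracket] = (2919/π) × 1.078898 × 0.377377 = 378.3 W/m².

Q̄ ≈ 378 W/m²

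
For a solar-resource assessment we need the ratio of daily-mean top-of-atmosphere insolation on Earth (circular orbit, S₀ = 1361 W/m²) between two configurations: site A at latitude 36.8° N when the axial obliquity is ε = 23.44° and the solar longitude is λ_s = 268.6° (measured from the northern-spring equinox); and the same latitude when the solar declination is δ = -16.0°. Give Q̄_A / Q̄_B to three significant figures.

— Configuration A (φ=+36.8°):
Solar declination: sin δ = sin ε · sin λ_s = sin 23.44° × sin 268.6° = -0.39767, so δ = -23.433°.
cos H₀ = −tan(+36.8°) tan(-23.433°) = 0.3242, H₀ = 1.2406 rad.
Bracket: H₀ sin φ sin δ + cos φ cos δ sin H₀ = 1.2406×0.59902×-0.39767 + 0.80073×0.91753×0.94598 = -0.295526 + 0.695006 = 0.399480.
Q̄ = (S₀/π) × [bracket] = (1361/π) × 0.399480 = 173.06 W/m².
— Configuration B (φ=+36.8°):
cos H₀ = −tan(+36.8°) tan(-16.000°) = 0.2145, H₀ = 1.3546 rad.
Bracket: H₀ sin φ sin δ + cos φ cos δ sin H₀ = 1.3546×0.59902×-0.27564 + 0.80073×0.96126×0.97672 = -0.223663 + 0.751791 = 0.528128.
Q̄ = (S₀/π) × [bracket] = (1361/π) × 0.528128 = 228.80 W/m².
Ratio Q̄_A / Q̄_B = 173.06 / 228.80 = 0.7564.

Q̄_A / Q̄_B ≈ 0.756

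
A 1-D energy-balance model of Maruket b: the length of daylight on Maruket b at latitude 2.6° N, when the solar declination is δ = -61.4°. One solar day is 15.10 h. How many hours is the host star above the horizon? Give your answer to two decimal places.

7.15 h

cos H₀ = −tan φ · tan δ = −tan(+2.6°) × tan(-61.400°) = 0.0833, so H₀ = 1.4874 rad = 85.22°.
Daylight = 2H₀/(2π) × 15.10 h = (1.4874/π) × 15.10 = 7.15 h.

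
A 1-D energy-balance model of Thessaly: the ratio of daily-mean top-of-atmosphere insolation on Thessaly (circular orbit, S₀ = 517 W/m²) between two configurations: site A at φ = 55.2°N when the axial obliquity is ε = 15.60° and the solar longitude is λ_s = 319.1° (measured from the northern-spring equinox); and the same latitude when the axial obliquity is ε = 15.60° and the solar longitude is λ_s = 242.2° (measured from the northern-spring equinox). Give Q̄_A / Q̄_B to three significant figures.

Q̄_A / Q̄_B ≈ 1.25

— Configuration A (φ=+55.2°):
Solar declination: sin δ = sin ε · sin λ_s = sin 15.60° × sin 319.1° = -0.17607, so δ = -10.141°.
cos H₀ = −tan(+55.2°) tan(-10.141°) = 0.2574, H₀ = 1.3105 rad.
Bracket: H₀ sin φ sin δ + cos φ cos δ sin H₀ = 1.3105×0.82115×-0.17607 + 0.57071×0.98438×0.96632 = -0.189472 + 0.542874 = 0.353402.
Q̄ = (S₀/π) × [bracket] = (517/π) × 0.353402 = 58.158 W/m².
— Configuration B (φ=+55.2°):
Solar declination: sin δ = sin ε · sin λ_s = sin 15.60° × sin 242.2° = -0.23788, so δ = -13.762°.
cos H₀ = −tan(+55.2°) tan(-13.762°) = 0.3524, H₀ = 1.2107 rad.
Bracket: H₀ sin φ sin δ + cos φ cos δ sin H₀ = 1.2107×0.82115×-0.23788 + 0.57071×0.97129×0.93586 = -0.236492 + 0.518771 = 0.282279.
Q̄ = (S₀/π) × [bracket] = (517/π) × 0.282279 = 46.454 W/m².
Ratio Q̄_A / Q̄_B = 58.158 / 46.454 = 1.252.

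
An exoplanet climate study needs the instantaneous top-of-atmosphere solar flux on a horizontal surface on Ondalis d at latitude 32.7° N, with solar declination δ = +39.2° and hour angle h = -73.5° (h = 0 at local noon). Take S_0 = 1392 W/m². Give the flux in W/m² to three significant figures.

cos θ_z = sin ϕ sin δ + cos ϕ cos δ cos h = 0.341448 + 0.185213 = 0.526661.
Flux = S_0 · cos θ_z = 1392 × 0.526661 = 733.1 W/m².

733 W/m²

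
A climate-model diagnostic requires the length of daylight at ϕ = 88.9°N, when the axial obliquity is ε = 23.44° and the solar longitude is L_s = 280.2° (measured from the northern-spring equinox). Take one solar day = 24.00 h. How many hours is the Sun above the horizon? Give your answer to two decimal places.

0.00 h

Solar declination: sin δ = sin ε · sin L_s = sin 23.44° × sin 280.2° = -0.39150, so δ = -23.048°.
cos h₀ = −tan ϕ · tan δ = 22.1584 ≥ 1, so the Sun never rises (polar night) and h₀ = 0.
Daylight = 2h₀/(2π) × 24.00 h = (0.0000/π) × 24.00 = 0.00 h.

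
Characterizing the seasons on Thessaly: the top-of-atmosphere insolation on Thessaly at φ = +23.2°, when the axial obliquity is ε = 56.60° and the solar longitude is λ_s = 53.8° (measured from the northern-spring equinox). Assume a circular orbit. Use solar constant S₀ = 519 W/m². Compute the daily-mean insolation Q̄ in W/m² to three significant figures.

Q̄ ≈ 190 W/m²

Solar declination: sin δ = sin ε · sin λ_s = sin 56.60° × sin 53.8° = 0.67369, so δ = +42.352°.
cos H₀ = −tan(+23.2°) tan(+42.352°) = -0.3907, H₀ = 1.9722 rad.
Bracket: H₀ sin φ sin δ + cos φ cos δ sin H₀ = 1.9722×0.39394×0.67369 + 0.91914×0.73901×0.92051 = 0.523409 + 0.625260 = 1.148669.
Q̄ = (S₀/π) × [bracket] = (519/π) × 1.148669 = 189.8 W/m².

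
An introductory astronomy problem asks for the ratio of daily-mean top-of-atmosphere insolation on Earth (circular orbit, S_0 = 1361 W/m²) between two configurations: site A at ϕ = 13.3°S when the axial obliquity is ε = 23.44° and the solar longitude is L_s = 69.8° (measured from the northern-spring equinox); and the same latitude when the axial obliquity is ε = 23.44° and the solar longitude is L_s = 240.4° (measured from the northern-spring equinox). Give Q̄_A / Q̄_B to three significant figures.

Q̄_A / Q̄_B ≈ 0.741

— Configuration A (ϕ=-13.3°):
Solar declination: sin δ = sin ε · sin L_s = sin 23.44° × sin 69.8° = 0.37332, so δ = +21.921°.
cos h₀ = −tan(-13.3°) tan(+21.921°) = 0.0951, h₀ = 1.4755 rad.
Bracket: h₀ sin ϕ sin δ + cos ϕ cos δ sin h₀ = 1.4755×-0.23005×0.37332 + 0.97318×0.92770×0.99547 = -0.126719 + 0.898729 = 0.772010.
Q̄ = (S_0/π) × [bracket] = (1361/π) × 0.772010 = 334.45 W/m².
— Configuration B (ϕ=-13.3°):
Solar declination: sin δ = sin ε · sin L_s = sin 23.44° × sin 240.4° = -0.34588, so δ = -20.235°.
cos h₀ = −tan(-13.3°) tan(-20.235°) = -0.0871, h₀ = 1.6580 rad.
Bracket: h₀ sin ϕ sin δ + cos ϕ cos δ sin h₀ = 1.6580×-0.23005×-0.34588 + 0.97318×0.93828×0.99620 = 0.131927 + 0.909645 = 1.041572.
Q̄ = (S_0/π) × [bracket] = (1361/π) × 1.041572 = 451.23 W/m².
Ratio Q̄_A / Q̄_B = 334.45 / 451.23 = 0.7412.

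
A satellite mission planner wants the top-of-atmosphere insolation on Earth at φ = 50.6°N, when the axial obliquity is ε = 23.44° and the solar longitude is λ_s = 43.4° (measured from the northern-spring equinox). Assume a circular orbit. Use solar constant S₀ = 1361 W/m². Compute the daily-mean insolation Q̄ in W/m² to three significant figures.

Q̄ ≈ 424 W/m²

Solar declination: sin δ = sin ε · sin λ_s = sin 23.44° × sin 43.4° = 0.27332, so δ = +15.862°.
cos H₀ = −tan(+50.6°) tan(+15.862°) = -0.3459, H₀ = 1.9240 rad.
Bracket: H₀ sin φ sin δ + cos φ cos δ sin H₀ = 1.9240×0.77273×0.27332 + 0.63473×0.96192×0.93827 = 0.406354 + 0.572870 = 0.979224.
Q̄ = (S₀/π) × [bracket] = (1361/π) × 0.979224 = 424.2 W/m².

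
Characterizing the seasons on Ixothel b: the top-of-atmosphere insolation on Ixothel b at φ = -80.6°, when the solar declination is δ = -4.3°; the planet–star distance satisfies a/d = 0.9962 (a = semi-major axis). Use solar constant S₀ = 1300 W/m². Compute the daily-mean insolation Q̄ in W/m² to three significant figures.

cos H₀ = −tan(-80.6°) tan(-4.300°) = -0.4542, H₀ = 2.0423 rad.
Bracket: H₀ sin φ sin δ + cos φ cos δ sin H₀ = 2.0423×-0.98657×-0.07498 + 0.16333×0.99719×0.89091 = 0.151075 + 0.145103 = 0.296178.
Inverse-square distance factor (a/d)² = 0.9962² = 0.992414.
Q̄ = (S₀/π) × 0.992414 × [bracket] = (1300/π) × 0.992414 × 0.296178 = 121.6 W/m².

Q̄ ≈ 122 W/m²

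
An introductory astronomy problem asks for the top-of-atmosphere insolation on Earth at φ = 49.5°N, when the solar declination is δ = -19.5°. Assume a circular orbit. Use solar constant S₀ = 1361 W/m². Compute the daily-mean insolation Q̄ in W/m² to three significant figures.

cos H₀ = −tan(+49.5°) tan(-19.500°) = 0.4146, H₀ = 1.1433 rad.
Bracket: H₀ sin φ sin δ + cos φ cos δ sin H₀ = 1.1433×0.76041×-0.33381 + 0.64945×0.94264×0.90999 = -0.290207 + 0.557094 = 0.266887.
Q̄ = (S₀/π) × [bracket] = (1361/π) × 0.266887 = 115.6 W/m².

Q̄ ≈ 116 W/m²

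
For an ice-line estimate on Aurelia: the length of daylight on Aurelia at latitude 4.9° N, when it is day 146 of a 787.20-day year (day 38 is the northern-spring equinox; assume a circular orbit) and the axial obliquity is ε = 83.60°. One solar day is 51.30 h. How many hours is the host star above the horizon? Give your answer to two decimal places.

Solar longitude: λ_s = 360° × (146 − 38)/787.20 = 49.390°.
sin δ = sin 83.60° × sin 49.390° = 0.75443, so δ = +48.976°.
cos H₀ = −tan φ · tan δ = −tan(+4.9°) × tan(+48.976°) = -0.0985, so H₀ = 1.6695 rad = 95.65°.
Daylight = 2H₀/(2π) × 51.30 h = (1.6695/π) × 51.30 = 27.26 h.

27.26 h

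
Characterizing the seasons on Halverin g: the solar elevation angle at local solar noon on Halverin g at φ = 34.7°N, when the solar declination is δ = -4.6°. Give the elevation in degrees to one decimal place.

At local noon the hour angle is zero, so the zenith angle equals |φ − δ| = |+34.7° − (-4.600°)| = 39.300°.
Elevation = 90° − 39.300° = 50.7°.

50.7°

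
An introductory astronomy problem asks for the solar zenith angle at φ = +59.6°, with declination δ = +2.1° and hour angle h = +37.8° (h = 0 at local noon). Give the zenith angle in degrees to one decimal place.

cos θ_z = sin φ sin δ + cos φ cos δ cos h = 0.031606 + 0.399577 = 0.431183.
θ_z = arccos(0.431183) = 64.5°.

θ_z = 64.5°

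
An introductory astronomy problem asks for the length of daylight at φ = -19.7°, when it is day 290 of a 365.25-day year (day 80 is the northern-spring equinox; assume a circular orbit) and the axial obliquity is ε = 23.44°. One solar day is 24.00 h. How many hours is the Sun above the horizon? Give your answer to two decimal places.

Solar longitude: λ_s = 360° × (290 − 80)/365.25 = 206.982°.
sin δ = sin 23.44° × sin 206.982° = -0.18048, so δ = -10.398°.
cos H₀ = −tan φ · tan δ = −tan(-19.7°) × tan(-10.398°) = -0.0657, so H₀ = 1.6365 rad = 93.77°.
Daylight = 2H₀/(2π) × 24.00 h = (1.6365/π) × 24.00 = 12.50 h.

12.50 h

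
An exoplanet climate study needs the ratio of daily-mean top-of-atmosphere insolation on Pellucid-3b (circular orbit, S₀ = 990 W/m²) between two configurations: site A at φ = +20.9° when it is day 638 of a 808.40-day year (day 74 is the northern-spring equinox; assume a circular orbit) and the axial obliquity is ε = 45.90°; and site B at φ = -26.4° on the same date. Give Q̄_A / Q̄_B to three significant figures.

— Configuration A (φ=+20.9°):
Solar longitude: λ_s = 360° × (638 − 74)/808.40 = 251.163°.
sin δ = sin 45.90° × sin 251.163° = -0.67966, so δ = -42.817°.
cos H₀ = −tan(+20.9°) tan(-42.817°) = 0.3538, H₀ = 1.2091 rad.
Bracket: H₀ sin φ sin δ + cos φ cos δ sin H₀ = 1.2091×0.35674×-0.67966 + 0.93420×0.73352×0.93531 = -0.293161 + 0.640925 = 0.347764.
Q̄ = (S₀/π) × [bracket] = (990/π) × 0.347764 = 109.59 W/m².
— Configuration B (φ=-26.4°):
cos H₀ = −tan(-26.4°) tan(-42.817°) = -0.4600, H₀ = 2.0487 rad.
Bracket: H₀ sin φ sin δ + cos φ cos δ sin H₀ = 2.0487×-0.44464×-0.67966 + 0.89571×0.73352×0.88794 = 0.619125 + 0.583395 = 1.202520.
Q̄ = (S₀/π) × [bracket] = (990/π) × 1.202520 = 378.95 W/m².
Ratio Q̄_A / Q̄_B = 109.59 / 378.95 = 0.2892.

Q̄_A / Q̄_B ≈ 0.289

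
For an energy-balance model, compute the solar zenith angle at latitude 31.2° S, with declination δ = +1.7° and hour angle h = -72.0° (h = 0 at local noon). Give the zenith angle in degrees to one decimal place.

cos θ_z = sin φ sin δ + cos φ cos δ cos h = -0.015368 + 0.264206 = 0.248838.
θ_z = arccos(0.248838) = 75.6°.

θ_z = 75.6°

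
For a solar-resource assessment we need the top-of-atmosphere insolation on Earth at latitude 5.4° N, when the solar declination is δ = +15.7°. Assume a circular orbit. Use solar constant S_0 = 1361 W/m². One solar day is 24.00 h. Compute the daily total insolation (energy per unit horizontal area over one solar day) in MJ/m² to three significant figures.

cos h₀ = −tan(+5.4°) tan(+15.700°) = -0.0266, h₀ = 1.5974 rad.
Bracket: h₀ sin ϕ sin δ + cos ϕ cos δ sin h₀ = 1.5974×0.09411×0.27060 + 0.99556×0.96269×0.99965 = 0.040680 + 0.958080 = 0.998760.
Q̄ = (S_0/π) × [bracket] = (1361/π) × 0.998760 = 432.68 W/m².
Daily total = Q̄ × 24.00 h × 3600 s/h = 432.68 × 24.00 × 3600 / 10⁶ = 37.38 MJ/m².

37.4 MJ/m²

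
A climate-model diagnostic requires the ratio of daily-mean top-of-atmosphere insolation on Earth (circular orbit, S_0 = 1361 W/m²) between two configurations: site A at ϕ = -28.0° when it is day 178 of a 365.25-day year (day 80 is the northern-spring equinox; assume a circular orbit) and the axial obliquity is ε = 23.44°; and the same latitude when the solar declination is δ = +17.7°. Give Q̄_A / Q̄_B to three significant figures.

— Configuration A (ϕ=-28.0°):
Solar longitude: L_s = 360° × (178 − 80)/365.25 = 96.591°.
sin δ = sin 23.44° × sin 96.591° = 0.39516, so δ = +23.276°.
cos h₀ = −tan(-28.0°) tan(+23.276°) = 0.2287, h₀ = 1.3400 rad.
Bracket: h₀ sin ϕ sin δ + cos ϕ cos δ sin h₀ = 1.3400×-0.46947×0.39516 + 0.88295×0.91861×0.97349 = -0.248591 + 0.789585 = 0.540994.
Q̄ = (S_0/π) × [bracket] = (1361/π) × 0.540994 = 234.37 W/m².
— Configuration B (ϕ=-28.0°):
cos h₀ = −tan(-28.0°) tan(+17.700°) = 0.1697, h₀ = 1.4003 rad.
Bracket: h₀ sin ϕ sin δ + cos ϕ cos δ sin h₀ = 1.4003×-0.46947×0.30403 + 0.88295×0.95266×0.98550 = -0.199869 + 0.828954 = 0.629085.
Q̄ = (S_0/π) × [bracket] = (1361/π) × 0.629085 = 272.53 W/m².
Ratio Q̄_A / Q̄_B = 234.37 / 272.53 = 0.8600.

Q̄_A / Q̄_B ≈ 0.860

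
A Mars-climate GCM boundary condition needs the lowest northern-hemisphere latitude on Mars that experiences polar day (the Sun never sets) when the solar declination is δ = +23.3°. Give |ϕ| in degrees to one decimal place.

|ϕ| = 66.7°

Polar day requires cos h₀ = −tan ϕ tan δ ≤ −1, i.e. tan ϕ tan δ ≥ 1.
The boundary is |tan ϕ| · |tan δ| = 1, so |ϕ| = 90° − |δ| = 90° − 23.3° = 66.7° in the northern hemisphere.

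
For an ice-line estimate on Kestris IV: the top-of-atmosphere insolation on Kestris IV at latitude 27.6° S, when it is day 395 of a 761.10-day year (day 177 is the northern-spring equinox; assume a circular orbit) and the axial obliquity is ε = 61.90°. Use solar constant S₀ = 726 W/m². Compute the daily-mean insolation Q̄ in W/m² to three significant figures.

Q̄ ≈ 4.26 W/m²

Solar longitude: λ_s = 360° × (395 − 177)/761.10 = 103.114°.
sin δ = sin 61.90° × sin 103.114° = 0.85912, so δ = +59.218°.
cos H₀ = −tan(-27.6°) tan(+59.218°) = 0.8776, H₀ = 0.4999 rad.
Bracket: H₀ sin φ sin δ + cos φ cos δ sin H₀ = 0.4999×-0.46330×0.85912 + 0.88620×0.51177×0.47937 = -0.198975 + 0.217409 = 0.018434.
Q̄ = (S₀/π) × [bracket] = (726/π) × 0.018434 = 4.260 W/m².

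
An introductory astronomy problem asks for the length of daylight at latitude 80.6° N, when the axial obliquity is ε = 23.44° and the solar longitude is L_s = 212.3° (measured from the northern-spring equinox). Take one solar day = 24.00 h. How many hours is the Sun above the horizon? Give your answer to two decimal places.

0.00 h

Solar declination: sin δ = sin ε · sin L_s = sin 23.44° × sin 212.3° = -0.21256, so δ = -12.272°.
cos h₀ = −tan ϕ · tan δ = 1.3140 ≥ 1, so the Sun never rises (polar night) and h₀ = 0.
Daylight = 2h₀/(2π) × 24.00 h = (0.0000/π) × 24.00 = 0.00 h.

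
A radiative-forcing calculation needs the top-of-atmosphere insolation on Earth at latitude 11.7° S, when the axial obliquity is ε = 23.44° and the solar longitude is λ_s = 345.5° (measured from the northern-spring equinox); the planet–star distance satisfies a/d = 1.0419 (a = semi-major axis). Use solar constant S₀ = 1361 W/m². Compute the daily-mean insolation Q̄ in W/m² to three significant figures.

Solar declination: sin δ = sin ε · sin λ_s = sin 23.44° × sin 345.5° = -0.09960, so δ = -5.716°.
cos H₀ = −tan(-11.7°) tan(-5.716°) = -0.0207, H₀ = 1.5915 rad.
Bracket: H₀ sin φ sin δ + cos φ cos δ sin H₀ = 1.5915×-0.20279×-0.09960 + 0.97922×0.99503×0.99979 = 0.032145 + 0.974149 = 1.006294.
Inverse-square distance factor (a/d)² = 1.0419² = 1.085556.
Q̄ = (S₀/π) × 1.085556 × [bracket] = (1361/π) × 1.085556 × 1.006294 = 473.2 W/m².

Q̄ ≈ 473 W/m²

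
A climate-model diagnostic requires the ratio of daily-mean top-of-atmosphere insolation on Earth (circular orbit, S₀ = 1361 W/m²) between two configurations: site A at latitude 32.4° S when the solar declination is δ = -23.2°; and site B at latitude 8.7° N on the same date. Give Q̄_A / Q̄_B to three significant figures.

— Configuration A (φ=-32.4°):
cos H₀ = −tan(-32.4°) tan(-23.200°) = -0.2720, H₀ = 1.8463 rad.
Bracket: H₀ sin φ sin δ + cos φ cos δ sin H₀ = 1.8463×-0.53583×-0.39394 + 0.84433×0.91914×0.96230 = 0.389726 + 0.746800 = 1.136526.
Q̄ = (S₀/π) × [bracket] = (1361/π) × 1.136526 = 492.37 W/m².
— Configuration B (φ=+8.7°):
cos H₀ = −tan(+8.7°) tan(-23.200°) = 0.0656, H₀ = 1.5052 rad.
Bracket: H₀ sin φ sin δ + cos φ cos δ sin H₀ = 1.5052×0.15126×-0.39394 + 0.98849×0.91914×0.99785 = -0.089691 + 0.906607 = 0.816916.
Q̄ = (S₀/π) × [bracket] = (1361/π) × 0.816916 = 353.90 W/m².
Ratio Q̄_A / Q̄_B = 492.37 / 353.90 = 1.391.

Q̄_A / Q̄_B ≈ 1.39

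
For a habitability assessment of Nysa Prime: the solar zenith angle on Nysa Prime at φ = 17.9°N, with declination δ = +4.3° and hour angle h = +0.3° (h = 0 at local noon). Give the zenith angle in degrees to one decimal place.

cos θ_z = sin φ sin δ + cos φ cos δ cos h = 0.023045 + 0.948903 = 0.971948.
θ_z = arccos(0.971948) = 13.6°.

θ_z = 13.6°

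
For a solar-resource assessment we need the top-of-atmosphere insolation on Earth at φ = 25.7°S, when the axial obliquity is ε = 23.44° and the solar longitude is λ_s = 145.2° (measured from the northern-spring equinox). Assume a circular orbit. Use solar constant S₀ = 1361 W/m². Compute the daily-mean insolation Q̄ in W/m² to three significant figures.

Q̄ ≈ 316 W/m²

Solar declination: sin δ = sin ε · sin λ_s = sin 23.44° × sin 145.2° = 0.22702, so δ = +13.122°.
cos H₀ = −tan(-25.7°) tan(+13.122°) = 0.1122, H₀ = 1.4584 rad.
Bracket: H₀ sin φ sin δ + cos φ cos δ sin H₀ = 1.4584×-0.43366×0.22702 + 0.90108×0.97389×0.99369 = -0.143579 + 0.872015 = 0.728436.
Q̄ = (S₀/π) × [bracket] = (1361/π) × 0.728436 = 315.6 W/m².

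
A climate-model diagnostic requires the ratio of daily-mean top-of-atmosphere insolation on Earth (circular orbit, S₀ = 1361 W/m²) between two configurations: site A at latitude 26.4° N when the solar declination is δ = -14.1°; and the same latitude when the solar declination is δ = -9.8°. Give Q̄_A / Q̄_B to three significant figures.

— Configuration A (φ=+26.4°):
cos H₀ = −tan(+26.4°) tan(-14.100°) = 0.1247, H₀ = 1.4458 rad.
Bracket: H₀ sin φ sin δ + cos φ cos δ sin H₀ = 1.4458×0.44464×-0.24362 + 0.89571×0.96987×0.99220 = -0.156614 + 0.861946 = 0.705332.
Q̄ = (S₀/π) × [bracket] = (1361/π) × 0.705332 = 305.56 W/m².
— Configuration B (φ=+26.4°):
cos H₀ = −tan(+26.4°) tan(-9.800°) = 0.0857, H₀ = 1.4849 rad.
Bracket: H₀ sin φ sin δ + cos φ cos δ sin H₀ = 1.4849×0.44464×-0.17021 + 0.89571×0.98541×0.99632 = -0.112380 + 0.879393 = 0.767013.
Q̄ = (S₀/π) × [bracket] = (1361/π) × 0.767013 = 332.29 W/m².
Ratio Q̄_A / Q̄_B = 305.56 / 332.29 = 0.9196.

Q̄_A / Q̄_B ≈ 0.920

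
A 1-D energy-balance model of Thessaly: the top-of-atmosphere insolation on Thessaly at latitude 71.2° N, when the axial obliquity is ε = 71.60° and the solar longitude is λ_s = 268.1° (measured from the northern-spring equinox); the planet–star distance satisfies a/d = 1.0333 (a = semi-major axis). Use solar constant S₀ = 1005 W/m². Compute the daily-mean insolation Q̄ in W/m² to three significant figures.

Q̄ ≈ 0.00 W/m²

Solar declination: sin δ = sin ε · sin λ_s = sin 71.60° × sin 268.1° = -0.94835, so δ = -71.506°.
cos H₀ = −tan(+71.2°) tan(-71.506°) = 8.7820 ≥ 1 ⇒ polar night, H₀ = 0 and Q̄ = 0.
Inverse-square distance factor (a/d)² = 1.0333² = 1.067709.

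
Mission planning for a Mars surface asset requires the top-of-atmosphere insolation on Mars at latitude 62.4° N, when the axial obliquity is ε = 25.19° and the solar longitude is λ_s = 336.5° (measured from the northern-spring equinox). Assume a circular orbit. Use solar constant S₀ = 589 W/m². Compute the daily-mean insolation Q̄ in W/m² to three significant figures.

Q̄ ≈ 46.0 W/m²

Solar declination: sin δ = sin ε · sin λ_s = sin 25.19° × sin 336.5° = -0.16972, so δ = -9.771°.
cos H₀ = −tan(+62.4°) tan(-9.771°) = 0.3294, H₀ = 1.2351 rad.
Bracket: H₀ sin φ sin δ + cos φ cos δ sin H₀ = 1.2351×0.88620×-0.16972 + 0.46330×0.98549×0.94418 = -0.185766 + 0.431091 = 0.245325.
Q̄ = (S₀/π) × [bracket] = (589/π) × 0.245325 = 45.99 W/m².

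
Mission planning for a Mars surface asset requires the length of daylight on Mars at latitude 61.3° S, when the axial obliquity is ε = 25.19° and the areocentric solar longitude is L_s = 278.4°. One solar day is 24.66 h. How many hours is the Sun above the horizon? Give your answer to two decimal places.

sin δ = sin 25.19° × sin 278.4° = -0.42106, so δ = -24.901°.
cos h₀ = −tan ϕ · tan δ = −tan(-61.3°) × tan(-24.901°) = -0.8479, so h₀ = 2.5828 rad = 147.98°.
Daylight = 2h₀/(2π) × 24.66 h = (2.5828/π) × 24.66 = 20.27 h.

20.27 h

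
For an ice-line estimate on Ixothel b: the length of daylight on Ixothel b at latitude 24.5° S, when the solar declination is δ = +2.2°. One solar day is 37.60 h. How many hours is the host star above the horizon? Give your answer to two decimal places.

cos h₀ = −tan ϕ · tan δ = −tan(-24.5°) × tan(+2.200°) = 0.0175, so h₀ = 1.5533 rad = 89.00°.
Daylight = 2h₀/(2π) × 37.60 h = (1.5533/π) × 37.60 = 18.59 h.

18.59 h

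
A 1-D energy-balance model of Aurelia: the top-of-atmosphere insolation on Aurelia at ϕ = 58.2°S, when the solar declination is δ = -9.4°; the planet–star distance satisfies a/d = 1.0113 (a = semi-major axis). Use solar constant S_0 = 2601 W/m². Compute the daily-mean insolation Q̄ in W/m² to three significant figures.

Q̄ ≈ 641 W/m²

cos h₀ = −tan(-58.2°) tan(-9.400°) = -0.2670, h₀ = 1.8411 rad.
Bracket: h₀ sin ϕ sin δ + cos ϕ cos δ sin h₀ = 1.8411×-0.84989×-0.16333 + 0.52696×0.98657×0.96370 = 0.255568 + 0.501011 = 0.756579.
Inverse-square distance factor (a/d)² = 1.0113² = 1.022728.
Q̄ = (S_0/π) × 1.022728 × [bracket] = (2601/π) × 1.022728 × 0.756579 = 640.6 W/m².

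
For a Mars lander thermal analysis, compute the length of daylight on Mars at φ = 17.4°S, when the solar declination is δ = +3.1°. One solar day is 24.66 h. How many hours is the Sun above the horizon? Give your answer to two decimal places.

12.20 h

cos H₀ = −tan φ · tan δ = −tan(-17.4°) × tan(+3.100°) = 0.0170, so H₀ = 1.5538 rad = 89.03°.
Daylight = 2H₀/(2π) × 24.66 h = (1.5538/π) × 24.66 = 12.20 h.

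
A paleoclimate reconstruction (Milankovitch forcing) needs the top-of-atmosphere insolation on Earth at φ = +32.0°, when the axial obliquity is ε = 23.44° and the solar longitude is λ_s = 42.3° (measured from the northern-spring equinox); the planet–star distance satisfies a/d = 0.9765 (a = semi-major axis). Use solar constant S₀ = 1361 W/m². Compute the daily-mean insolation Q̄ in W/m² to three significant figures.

Solar declination: sin δ = sin ε · sin λ_s = sin 23.44° × sin 42.3° = 0.26772, so δ = +15.528°.
cos H₀ = −tan(+32.0°) tan(+15.528°) = -0.1736, H₀ = 1.7453 rad.
Bracket: H₀ sin φ sin δ + cos φ cos δ sin H₀ = 1.7453×0.52992×0.26772 + 0.84805×0.96350×0.98481 = 0.247606 + 0.804684 = 1.052290.
Inverse-square distance factor (a/d)² = 0.9765² = 0.953552.
Q̄ = (S₀/π) × 0.953552 × [bracket] = (1361/π) × 0.953552 × 1.052290 = 434.7 W/m².

Q̄ ≈ 435 W/m²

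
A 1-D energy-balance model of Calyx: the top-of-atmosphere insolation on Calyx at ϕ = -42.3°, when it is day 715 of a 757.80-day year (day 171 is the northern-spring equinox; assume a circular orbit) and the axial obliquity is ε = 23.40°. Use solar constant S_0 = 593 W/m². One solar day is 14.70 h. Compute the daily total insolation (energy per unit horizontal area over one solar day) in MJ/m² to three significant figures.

11.4 MJ/m²

Solar longitude: L_s = 360° × (715 − 171)/757.80 = 258.432°.
sin δ = sin 23.40° × sin 258.432° = -0.38908, so δ = -22.897°.
cos h₀ = −tan(-42.3°) tan(-22.897°) = -0.3843, h₀ = 1.9653 rad.
Bracket: h₀ sin ϕ sin δ + cos ϕ cos δ sin h₀ = 1.9653×-0.67301×-0.38908 + 0.73963×0.92120×0.92320 = 0.514623 + 0.629020 = 1.143643.
Q̄ = (S_0/π) × [bracket] = (593/π) × 1.143643 = 215.87 W/m².
Daily total = Q̄ × 14.70 h × 3600 s/h = 215.87 × 14.70 × 3600 / 10⁶ = 11.42 MJ/m².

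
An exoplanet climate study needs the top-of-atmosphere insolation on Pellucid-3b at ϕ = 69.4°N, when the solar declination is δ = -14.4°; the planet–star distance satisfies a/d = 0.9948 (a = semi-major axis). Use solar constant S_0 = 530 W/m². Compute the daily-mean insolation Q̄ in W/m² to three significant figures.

cos h₀ = −tan(+69.4°) tan(-14.400°) = 0.6831, h₀ = 0.8188 rad.
Bracket: h₀ sin ϕ sin δ + cos ϕ cos δ sin h₀ = 0.8188×0.93606×-0.24869 + 0.35184×0.96858×0.73033 = -0.190607 + 0.248886 = 0.058279.
Inverse-square distance factor (a/d)² = 0.9948² = 0.989627.
Q̄ = (S_0/π) × 0.989627 × [bracket] = (530/π) × 0.989627 × 0.058279 = 9.730 W/m².

Q̄ ≈ 9.73 W/m²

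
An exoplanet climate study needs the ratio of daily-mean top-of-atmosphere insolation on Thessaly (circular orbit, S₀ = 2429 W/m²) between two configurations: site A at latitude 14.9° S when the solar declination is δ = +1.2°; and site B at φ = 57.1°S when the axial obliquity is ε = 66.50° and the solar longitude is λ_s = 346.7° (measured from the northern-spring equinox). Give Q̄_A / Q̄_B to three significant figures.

Q̄_A / Q̄_B ≈ 1.14

— Configuration A (φ=-14.9°):
cos H₀ = −tan(-14.9°) tan(+1.200°) = 0.0056, H₀ = 1.5652 rad.
Bracket: H₀ sin φ sin δ + cos φ cos δ sin H₀ = 1.5652×-0.25713×0.02094 + 0.96638×0.99978×0.99998 = -0.008428 + 0.966148 = 0.957720.
Q̄ = (S₀/π) × [bracket] = (2429/π) × 0.957720 = 740.48 W/m².
— Configuration B (φ=-57.1°):
Solar declination: sin δ = sin ε · sin λ_s = sin 66.50° × sin 346.7° = -0.21097, so δ = -12.179°.
cos H₀ = −tan(-57.1°) tan(-12.179°) = -0.3336, H₀ = 1.9109 rad.
Bracket: H₀ sin φ sin δ + cos φ cos δ sin H₀ = 1.9109×-0.83962×-0.21097 + 0.54317×0.97749×0.94271 = 0.338487 + 0.500526 = 0.839013.
Q̄ = (S₀/π) × [bracket] = (2429/π) × 0.839013 = 648.70 W/m².
Ratio Q̄_A / Q̄_B = 740.48 / 648.70 = 1.141.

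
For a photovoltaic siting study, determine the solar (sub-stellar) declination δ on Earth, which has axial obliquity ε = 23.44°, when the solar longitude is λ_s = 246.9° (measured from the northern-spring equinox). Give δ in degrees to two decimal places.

sin δ = sin ε · sin λ_s = sin 23.44° × sin 246.9° = -0.365894.
δ = arcsin(-0.365894) = -21.46°.

δ = -21.46°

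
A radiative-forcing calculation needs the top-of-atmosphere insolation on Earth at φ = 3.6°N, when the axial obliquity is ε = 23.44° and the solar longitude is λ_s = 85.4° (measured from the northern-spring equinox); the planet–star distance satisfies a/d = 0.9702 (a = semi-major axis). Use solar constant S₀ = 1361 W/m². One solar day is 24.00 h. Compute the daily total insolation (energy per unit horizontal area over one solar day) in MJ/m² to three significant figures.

33.7 MJ/m²

Solar declination: sin δ = sin ε · sin λ_s = sin 23.44° × sin 85.4° = 0.39651, so δ = +23.360°.
cos H₀ = −tan(+3.6°) tan(+23.360°) = -0.0272, H₀ = 1.5980 rad.
Bracket: H₀ sin φ sin δ + cos φ cos δ sin H₀ = 1.5980×0.06279×0.39651 + 0.99803×0.91803×0.99963 = 0.039785 + 0.915882 = 0.955667.
Inverse-square distance factor (a/d)² = 0.9702² = 0.941288.
Q̄ = (S₀/π) × 0.941288 × [bracket] = (1361/π) × 0.941288 × 0.955667 = 389.71 W/m².
Daily total = Q̄ × 24.00 h × 3600 s/h = 389.71 × 24.00 × 3600 / 10⁶ = 33.67 MJ/m².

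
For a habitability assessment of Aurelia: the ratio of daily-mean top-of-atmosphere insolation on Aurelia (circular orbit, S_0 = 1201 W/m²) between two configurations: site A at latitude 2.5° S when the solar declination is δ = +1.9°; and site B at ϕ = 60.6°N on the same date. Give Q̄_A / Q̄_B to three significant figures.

— Configuration A (ϕ=-2.5°):
cos h₀ = −tan(-2.5°) tan(+1.900°) = 0.0014, h₀ = 1.5693 rad.
Bracket: h₀ sin ϕ sin δ + cos ϕ cos δ sin h₀ = 1.5693×-0.04362×0.03316 + 0.99905×0.99945×1.00000 = -0.002270 + 0.998501 = 0.996231.
Q̄ = (S_0/π) × [bracket] = (1201/π) × 0.996231 = 380.85 W/m².
— Configuration B (ϕ=+60.6°):
cos h₀ = −tan(+60.6°) tan(+1.900°) = -0.0589, h₀ = 1.6297 rad.
Bracket: h₀ sin ϕ sin δ + cos ϕ cos δ sin h₀ = 1.6297×0.87121×0.03316 + 0.49090×0.99945×0.99827 = 0.047081 + 0.489781 = 0.536862.
Q̄ = (S_0/π) × [bracket] = (1201/π) × 0.536862 = 205.24 W/m².
Ratio Q̄_A / Q̄_B = 380.85 / 205.24 = 1.856.

Q̄_A / Q̄_B ≈ 1.86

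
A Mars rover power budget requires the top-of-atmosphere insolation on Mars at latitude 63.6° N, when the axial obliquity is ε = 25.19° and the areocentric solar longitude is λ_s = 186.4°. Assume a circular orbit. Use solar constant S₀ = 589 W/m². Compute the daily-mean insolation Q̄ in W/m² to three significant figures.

Q̄ ≈ 71.1 W/m²

sin δ = sin 25.19° × sin 186.4° = -0.04744, so δ = -2.719°.
cos H₀ = −tan(+63.6°) tan(-2.719°) = 0.0957, H₀ = 1.4750 rad.
Bracket: H₀ sin φ sin δ + cos φ cos δ sin H₀ = 1.4750×0.89571×-0.04744 + 0.44464×0.99887×0.99541 = -0.062676 + 0.442099 = 0.379423.
Q̄ = (S₀/π) × [bracket] = (589/π) × 0.379423 = 71.14 W/m².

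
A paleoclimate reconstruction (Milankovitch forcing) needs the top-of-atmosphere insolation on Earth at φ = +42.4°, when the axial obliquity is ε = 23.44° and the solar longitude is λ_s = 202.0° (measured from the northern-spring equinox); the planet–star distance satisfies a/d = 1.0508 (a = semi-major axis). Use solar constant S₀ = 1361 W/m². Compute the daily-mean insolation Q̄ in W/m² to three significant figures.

Solar declination: sin δ = sin ε · sin λ_s = sin 23.44° × sin 202.0° = -0.14901, so δ = -8.570°.
cos H₀ = −tan(+42.4°) tan(-8.570°) = 0.1376, H₀ = 1.4328 rad.
Bracket: H₀ sin φ sin δ + cos φ cos δ sin H₀ = 1.4328×0.67430×-0.14901 + 0.73846×0.98884×0.99049 = -0.143964 + 0.723274 = 0.579310.
Inverse-square distance factor (a/d)² = 1.0508² = 1.104181.
Q̄ = (S₀/π) × 1.104181 × [bracket] = (1361/π) × 1.104181 × 0.579310 = 277.1 W/m².

Q̄ ≈ 277 W/m²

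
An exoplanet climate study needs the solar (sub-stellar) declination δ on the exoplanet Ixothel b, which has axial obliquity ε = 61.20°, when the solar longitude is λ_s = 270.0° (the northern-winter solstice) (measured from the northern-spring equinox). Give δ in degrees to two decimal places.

sin δ = sin ε · sin λ_s = sin 61.20° × sin 270.0° = -0.876307.
δ = arcsin(-0.876307) = -61.20°.

δ = -61.20°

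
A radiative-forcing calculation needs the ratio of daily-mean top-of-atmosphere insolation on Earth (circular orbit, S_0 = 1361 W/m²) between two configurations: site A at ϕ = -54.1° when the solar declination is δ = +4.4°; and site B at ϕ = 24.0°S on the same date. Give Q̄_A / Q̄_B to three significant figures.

Q̄_A / Q̄_B ≈ 0.569

— Configuration A (ϕ=-54.1°):
cos h₀ = −tan(-54.1°) tan(+4.400°) = 0.1063, h₀ = 1.4643 rad.
Bracket: h₀ sin ϕ sin δ + cos ϕ cos δ sin h₀ = 1.4643×-0.81004×0.07672 + 0.58637×0.99705×0.99433 = -0.091001 + 0.581325 = 0.490324.
Q̄ = (S_0/π) × [bracket] = (1361/π) × 0.490324 = 212.42 W/m².
— Configuration B (ϕ=-24.0°):
cos h₀ = −tan(-24.0°) tan(+4.400°) = 0.0343, h₀ = 1.5365 rad.
Bracket: h₀ sin ϕ sin δ + cos ϕ cos δ sin h₀ = 1.5365×-0.40674×0.07672 + 0.91355×0.99705×0.99941 = -0.047947 + 0.910318 = 0.862371.
Q̄ = (S_0/π) × [bracket] = (1361/π) × 0.862371 = 373.60 W/m².
Ratio Q̄_A / Q̄_B = 212.42 / 373.60 = 0.5686.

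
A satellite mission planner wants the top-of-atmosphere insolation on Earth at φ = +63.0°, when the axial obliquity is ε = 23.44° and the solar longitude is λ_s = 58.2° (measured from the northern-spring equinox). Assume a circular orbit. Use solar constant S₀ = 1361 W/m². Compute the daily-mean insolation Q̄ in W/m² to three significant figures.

Q̄ ≈ 438 W/m²

Solar declination: sin δ = sin ε · sin λ_s = sin 23.44° × sin 58.2° = 0.33808, so δ = +19.760°.
cos H₀ = −tan(+63.0°) tan(+19.760°) = -0.7050, H₀ = 2.3533 rad.
Bracket: H₀ sin φ sin δ + cos φ cos δ sin H₀ = 2.3533×0.89101×0.33808 + 0.45399×0.94112×0.70918 = 0.708891 + 0.303004 = 1.011895.
Q̄ = (S₀/π) × [bracket] = (1361/π) × 1.011895 = 438.4 W/m².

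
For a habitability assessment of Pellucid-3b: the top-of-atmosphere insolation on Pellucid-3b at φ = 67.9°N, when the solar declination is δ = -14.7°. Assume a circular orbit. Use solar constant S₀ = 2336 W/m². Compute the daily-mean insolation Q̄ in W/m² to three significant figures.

cos H₀ = −tan(+67.9°) tan(-14.700°) = 0.6461, H₀ = 0.8684 rad.
Bracket: H₀ sin φ sin δ + cos φ cos δ sin H₀ = 0.8684×0.92653×-0.25376 + 0.37622×0.96727×0.76327 = -0.204175 + 0.277759 = 0.073584.
Q̄ = (S₀/π) × [bracket] = (2336/π) × 0.073584 = 54.71 W/m².

Q̄ ≈ 54.7 W/m²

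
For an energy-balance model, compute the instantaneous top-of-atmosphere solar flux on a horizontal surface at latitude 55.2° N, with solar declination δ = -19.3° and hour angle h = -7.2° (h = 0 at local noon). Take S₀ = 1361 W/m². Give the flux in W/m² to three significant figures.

cos θ_z = sin φ sin δ + cos φ cos δ cos h = -0.271402 + 0.534393 = 0.262991.
Flux = S₀ · cos θ_z = 1361 × 0.262991 = 357.9 W/m².

358 W/m²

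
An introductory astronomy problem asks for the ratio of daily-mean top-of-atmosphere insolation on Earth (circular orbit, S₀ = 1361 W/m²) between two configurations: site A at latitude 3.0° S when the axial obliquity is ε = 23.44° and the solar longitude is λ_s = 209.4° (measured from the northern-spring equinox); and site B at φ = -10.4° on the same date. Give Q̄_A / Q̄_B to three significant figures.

Q̄_A / Q̄_B ≈ 0.975

— Configuration A (φ=-3.0°):
Solar declination: sin δ = sin ε · sin λ_s = sin 23.44° × sin 209.4° = -0.19528, so δ = -11.261°.
cos H₀ = −tan(-3.0°) tan(-11.261°) = -0.0104, H₀ = 1.5812 rad.
Bracket: H₀ sin φ sin δ + cos φ cos δ sin H₀ = 1.5812×-0.05234×-0.19528 + 0.99863×0.98075×0.99995 = 0.016161 + 0.979357 = 0.995518.
Q̄ = (S₀/π) × [bracket] = (1361/π) × 0.995518 = 431.28 W/m².
— Configuration B (φ=-10.4°):
cos H₀ = −tan(-10.4°) tan(-11.261°) = -0.0365, H₀ = 1.6073 rad.
Bracket: H₀ sin φ sin δ + cos φ cos δ sin H₀ = 1.6073×-0.18052×-0.19528 + 0.98357×0.98075×0.99933 = 0.056660 + 0.963990 = 1.020650.
Q̄ = (S₀/π) × [bracket] = (1361/π) × 1.020650 = 442.17 W/m².
Ratio Q̄_A / Q̄_B = 431.28 / 442.17 = 0.9754.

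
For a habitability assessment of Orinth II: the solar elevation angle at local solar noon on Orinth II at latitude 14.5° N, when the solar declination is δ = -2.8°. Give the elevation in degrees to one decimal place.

72.7°

At local noon the hour angle is zero, so the zenith angle equals |φ − δ| = |+14.5° − (-2.800°)| = 17.300°.
Elevation = 90° − 17.300° = 72.7°.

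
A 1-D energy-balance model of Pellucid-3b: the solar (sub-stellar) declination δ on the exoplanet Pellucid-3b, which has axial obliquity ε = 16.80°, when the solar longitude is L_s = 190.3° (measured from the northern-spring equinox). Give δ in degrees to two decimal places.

sin δ = sin ε · sin L_s = sin 16.80° × sin 190.3° = -0.051680.
δ = arcsin(-0.051680) = -2.96°.

δ = -2.96°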